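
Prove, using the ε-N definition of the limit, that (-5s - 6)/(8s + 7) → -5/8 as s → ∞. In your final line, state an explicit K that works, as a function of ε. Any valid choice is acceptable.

K = (13/64)/ε

Fix ε > 0. We seek K > 0 such that s > K implies |(-5s - 6)/(8s + 7) + 5/8| < ε.
(-5s - 6)/(8s + 7) + 5/8 = (8(-5s - 6) − (-5)(8s + 7)) / (8(8s + 7)) = -13/(8(8s + 7)).
For s > 0 we have 8s + 7 > 8s, so |(-5s - 6)/(8s + 7) + 5/8| = 13/(8(8s + 7)) < 13/(8·8s) = (13/64)/s.
Thus |(-5s - 6)/(8s + 7) + 5/8| < ε whenever s > (13/64)/ε.
Take K = (13/64)/ε. If s > K then |(-5s - 6)/(8s + 7) + 5/8| < (13/64)/s < ε.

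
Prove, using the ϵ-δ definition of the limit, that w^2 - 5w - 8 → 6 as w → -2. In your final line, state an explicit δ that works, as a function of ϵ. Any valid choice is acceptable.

Let ϵ > 0. We want δ > 0 such that 0 < |w + 2| < δ implies |(w^2 - 5w - 8) − 6| < ϵ.
(w^2 - 5w - 8) − 6 = w^2 - 5w - 14 = (w + 2)(w - 7).
So |(w^2 - 5w - 8) − 6| = |w + 2|·|w - 7|.
Require δ ≤ 2. Then |w + 2| < 2 gives |w| < 4, and by the triangle inequality |w - 7| ≤ 4 + 7 = 11.
Hence |(w^2 - 5w - 8) − 6| ≤ 11|w + 2| < ϵ provided |w + 2| < ϵ/11.
Choosing δ = min(2, ϵ/11) ensures both conditions, hence |(w^2 - 5w - 8) − 6| < ϵ.

δ = min(2, ϵ/11)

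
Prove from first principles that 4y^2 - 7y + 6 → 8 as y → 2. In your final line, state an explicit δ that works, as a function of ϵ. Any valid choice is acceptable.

δ = min(1, ϵ/13)

Let ϵ > 0 be given. We want δ > 0 such that 0 < |y − 2| < δ implies |(4y^2 - 7y + 6) − 8| < ϵ.
(4y^2 - 7y + 6) − 8 = 4y^2 - 7y - 2 = (y − 2)(4y + 1).
So |(4y^2 - 7y + 6) − 8| = |y − 2|·|4y + 1|.
Assume first that |y − 2| < 1, so |y| < 3. Then |4y + 1| ≤ 4·3 + 1 = 13.
Hence |(4y^2 - 7y + 6) − 8| ≤ 13|y − 2| < ϵ provided |y − 2| < ϵ/13.
Take δ = min(1, ϵ/13). Then 0 < |y − 2| < δ gives both |y − 2| < 1 and |y − 2| < ϵ/13, so |(4y^2 - 7y + 6) − 8| < ϵ.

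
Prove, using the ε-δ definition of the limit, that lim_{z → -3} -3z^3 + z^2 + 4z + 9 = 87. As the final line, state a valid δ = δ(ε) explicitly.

δ = min(1, ε/114)

Fix ε > 0. We want δ > 0 such that 0 < |z + 3| < δ implies |(-3z^3 + z^2 + 4z + 9) − 87| < ε.
(-3z^3 + z^2 + 4z + 9) − 87 = -3z^3 + z^2 + 4z - 78 = (z + 3)(-3z^2 + 10z - 26).
So |(-3z^3 + z^2 + 4z + 9) − 87| = |z + 3|·|-3z^2 + 10z - 26|.
Assume first that |z + 3| < 1, so |z| < 4. Then |-3z^2 + 10z - 26| ≤ 3·4^2 + 10·4 + 26 = 114.
Hence |(-3z^3 + z^2 + 4z + 9) − 87| ≤ 114|z + 3| < ε provided |z + 3| < ε/114.
Choosing δ = min(1, ε/114) ensures both conditions, hence |(-3z^3 + z^2 + 4z + 9) − 87| < ε.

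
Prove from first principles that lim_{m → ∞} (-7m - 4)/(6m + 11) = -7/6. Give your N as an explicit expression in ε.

N = (53/36)/ε

Let ε > 0 be given. For m ≥ 1, |(-7m - 4)/(6m + 11) + 7/6| = |53|/(6(6m + 11)) = 53/(6(6m + 11)).
Since 6m + 11 ≥ 6m for m ≥ 1, this is ≤ 53/(6·6m) = (53/36)/m.
So |(-7m - 4)/(6m + 11) + 7/6| < ε whenever m > (53/36)/ε.
Take N = (53/36)/ε. If m > N then |(-7m - 4)/(6m + 11) + 7/6| ≤ (53/36)/m < ε.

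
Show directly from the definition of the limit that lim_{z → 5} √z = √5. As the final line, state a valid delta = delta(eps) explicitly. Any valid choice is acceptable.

Let eps > 0 be given. We want delta > 0 such that 0 < |z − 5| < delta implies |√z − √5| < eps.
Rationalise: √z − √5 = (z − 5)/(√z + √5), so |√z − √5| = |z − 5|/(√z + √5).
Restrict delta ≤ 5 so that |z − 5| < 5 forces z > 0, and then √z + √5 > √5.
Hence |√z − √5| < |z − 5|/√5, which is < eps once |z − 5| < √5·eps.
Take delta = min(5, √5·eps). If 0 < |z − 5| < delta then z > 0 and |√z − √5| < |z − 5|/√5 < eps.

delta = min(5, √5·eps)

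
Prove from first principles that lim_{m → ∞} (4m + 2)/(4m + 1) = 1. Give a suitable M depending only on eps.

Let eps > 0. For m ≥ 1, |(4m + 2)/(4m + 1) − 1| = |4|/(4(4m + 1)) = 4/(4(4m + 1)).
Since 4m + 1 ≥ 4m for m ≥ 1, this is ≤ 4/(4·4m) = (1/4)/m.
So |(4m + 2)/(4m + 1) − 1| < eps whenever m > (1/4)/eps.
Take M = (1/4)/eps. If m > M then |(4m + 2)/(4m + 1) − 1| ≤ (1/4)/m < eps.

M = (1/4)/eps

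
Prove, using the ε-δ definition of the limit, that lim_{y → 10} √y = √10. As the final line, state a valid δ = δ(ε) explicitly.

Let ε > 0 be given. We want δ > 0 such that 0 < |y − 10| < δ implies |√y − √10| < ε.
Multiplying by the conjugate, |√y − √10| = |y − 10|/(√y + √10).
Restrict δ ≤ 10 so that |y − 10| < 10 forces y > 0, and then √y + √10 > √10.
Hence |√y − √10| < |y − 10|/√10, which is < ε once |y − 10| < √10·ε.
Take δ = min(10, √10·ε). If 0 < |y − 10| < δ then y > 0 and |√y − √10| < |y − 10|/√10 < ε.

δ = min(10, √10·ε)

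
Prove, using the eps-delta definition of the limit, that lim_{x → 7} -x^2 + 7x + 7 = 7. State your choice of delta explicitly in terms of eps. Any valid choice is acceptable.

delta = min(1, eps/8)

Let eps > 0. We want delta > 0 such that 0 < |x − 7| < delta implies |(-x^2 + 7x + 7) − 7| < eps.
(-x^2 + 7x + 7) − 7 = -x^2 + 7x = (x − 7)(-x).
So |(-x^2 + 7x + 7) − 7| = |x − 7|·|-x|.
Require delta ≤ 1. Then |x − 7| < 1 gives |x| < 8, and by the triangle inequality |-x| ≤ 8 = 8.
Hence |(-x^2 + 7x + 7) − 7| ≤ 8|x − 7| < eps provided |x − 7| < eps/8.
Take delta = min(1, eps/8). Then 0 < |x − 7| < delta gives both |x − 7| < 1 and |x − 7| < eps/8, so |(-x^2 + 7x + 7) − 7| < eps.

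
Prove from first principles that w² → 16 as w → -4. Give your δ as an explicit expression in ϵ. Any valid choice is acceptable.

δ = min(1, ϵ/9)

Fix ϵ > 0. We seek δ > 0 with 0 < |w + 4| < δ ⇒ |w² − 16| < ϵ.
Factor: w² − 16 = (w + 4)(w - 4), so |w² − 16| = |w + 4|·|w - 4|.
Restrict δ ≤ 1. Then |w + 4| < 1 gives |w| < 5, so by the triangle inequality |w - 4| ≤ 5 + 4 = 9.
Hence |w² − 16| ≤ 9|w + 4|, which is < ϵ once |w + 4| < ϵ/9.
Take δ = min(1, ϵ/9). If 0 < |w + 4| < δ then both bounds hold and |w² − 16| ≤ 9|w + 4| < 9·(ϵ/9) = ϵ.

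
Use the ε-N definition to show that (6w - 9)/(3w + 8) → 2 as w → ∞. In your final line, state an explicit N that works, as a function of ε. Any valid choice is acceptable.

N = (25/3)/ε

Suppose ε > 0. We seek N > 0 such that w > N implies |(6w - 9)/(3w + 8) − 2| < ε.
(6w - 9)/(3w + 8) − 2 = (3(6w - 9) − 6(3w + 8)) / (3(3w + 8)) = -75/(3(3w + 8)).
For w > 0 we have 3w + 8 > 3w, so |(6w - 9)/(3w + 8) − 2| = 75/(3(3w + 8)) < 75/(3·3w) = (25/3)/w.
Thus |(6w - 9)/(3w + 8) − 2| < ε whenever w > (25/3)/ε.
Take N = (25/3)/ε. If w > N then |(6w - 9)/(3w + 8) − 2| < (25/3)/w < ε.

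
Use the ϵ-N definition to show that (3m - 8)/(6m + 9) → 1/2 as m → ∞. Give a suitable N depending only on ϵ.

N = (25/12)/ϵ

Let ϵ > 0 be given. For m ≥ 1, |(3m - 8)/(6m + 9) − (1/2)| = |-75|/(6(6m + 9)) = 75/(6(6m + 9)).
Since 6m + 9 ≥ 6m for m ≥ 1, this is ≤ 75/(6·6m) = (25/12)/m.
So |(3m - 8)/(6m + 9) − (1/2)| < ϵ whenever m > (25/12)/ϵ.
Take N = (25/12)/ϵ. If m > N then |(3m - 8)/(6m + 9) − (1/2)| ≤ (25/12)/m < ϵ.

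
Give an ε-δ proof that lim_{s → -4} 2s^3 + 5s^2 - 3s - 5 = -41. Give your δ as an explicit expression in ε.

δ = min(2, ε/99)

Suppose ε > 0. We want δ > 0 such that 0 < |s + 4| < δ implies |(2s^3 + 5s^2 - 3s - 5) + 41| < ε.
(2s^3 + 5s^2 - 3s - 5) + 41 = 2s^3 + 5s^2 - 3s + 36 = (s + 4)(2s^2 - 3s + 9).
So |(2s^3 + 5s^2 - 3s - 5) + 41| = |s + 4|·|2s^2 - 3s + 9|.
Assume first that |s + 4| < 2, so |s| < 6. Then |2s^2 - 3s + 9| ≤ 2·6^2 + 3·6 + 9 = 99.
Hence |(2s^3 + 5s^2 - 3s - 5) + 41| ≤ 99|s + 4| < ε provided |s + 4| < ε/99.
Take δ = min(2, ε/99). Then 0 < |s + 4| < δ gives both |s + 4| < 2 and |s + 4| < ε/99, so |(2s^3 + 5s^2 - 3s - 5) + 41| < ε.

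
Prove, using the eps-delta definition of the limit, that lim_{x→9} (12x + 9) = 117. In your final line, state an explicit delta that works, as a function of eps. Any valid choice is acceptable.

delta = eps/12

Suppose eps > 0. We need delta > 0 so that 0 < |x − 9| < delta implies |(12x + 9) − 117| < eps.
Since (12x + 9) − 117 = 12(x − 9), we have |(12x + 9) − 117| = 12|x − 9|.
Thus it suffices that |x − 9| < eps/12.
Take delta = eps/12. If 0 < |x − 9| < delta then |(12x + 9) − 117| = 12|x − 9| < 12·(eps/12) = eps.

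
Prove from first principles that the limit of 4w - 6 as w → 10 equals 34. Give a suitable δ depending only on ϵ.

Let ϵ > 0. We need δ > 0 so that 0 < |w − 10| < δ implies |(4w - 6) − 34| < ϵ.
Since (4w - 6) − 34 = 4(w − 10), we have |(4w - 6) − 34| = 4|w − 10|.
Thus it suffices that |w − 10| < ϵ/4.
Take δ = ϵ/4. If 0 < |w − 10| < δ then |(4w - 6) − 34| = 4|w − 10| < 4·(ϵ/4) = ϵ.

δ = ϵ/4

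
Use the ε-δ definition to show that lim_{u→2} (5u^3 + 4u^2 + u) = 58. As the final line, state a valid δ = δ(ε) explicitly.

δ = min(2, ε/165)

Let ε > 0. We want δ > 0 such that 0 < |u − 2| < δ implies |(5u^3 + 4u^2 + u) − 58| < ε.
(5u^3 + 4u^2 + u) − 58 = 5u^3 + 4u^2 + u - 58 = (u − 2)(5u^2 + 14u + 29).
So |(5u^3 + 4u^2 + u) − 58| = |u − 2|·|5u^2 + 14u + 29|.
Assume first that |u − 2| < 2, so |u| < 4. Then |5u^2 + 14u + 29| ≤ 5·4^2 + 14·4 + 29 = 165.
Hence |(5u^3 + 4u^2 + u) − 58| ≤ 165|u − 2| < ε provided |u − 2| < ε/165.
Take δ = min(2, ε/165). Then 0 < |u − 2| < δ gives both |u − 2| < 2 and |u − 2| < ε/165, so |(5u^3 + 4u^2 + u) − 58| < ε.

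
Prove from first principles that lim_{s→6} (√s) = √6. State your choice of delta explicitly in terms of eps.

delta = min(6, √6·eps)

Fix eps > 0. We want delta > 0 such that 0 < |s − 6| < delta implies |√s − √6| < eps.
Multiplying by the conjugate, |√s − √6| = |s − 6|/(√s + √6).
Restrict delta ≤ 6 so that |s − 6| < 6 forces s > 0, and then √s + √6 > √6.
Hence |√s − √6| < |s − 6|/√6, which is < eps once |s − 6| < √6·eps.
Take delta = min(6, √6·eps). If 0 < |s − 6| < delta then s > 0 and |√s − √6| < |s − 6|/√6 < eps.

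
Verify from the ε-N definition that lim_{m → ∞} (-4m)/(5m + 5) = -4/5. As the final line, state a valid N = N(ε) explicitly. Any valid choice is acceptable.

N = (4/5)/ε

Fix ε > 0. For m ≥ 1, |(-4m)/(5m + 5) + 4/5| = |20|/(5(5m + 5)) = 20/(5(5m + 5)).
Since 5m + 5 ≥ 5m for m ≥ 1, this is ≤ 20/(5·5m) = (4/5)/m.
So |(-4m)/(5m + 5) + 4/5| < ε whenever m > (4/5)/ε.
Take N = (4/5)/ε. If m > N then |(-4m)/(5m + 5) + 4/5| ≤ (4/5)/m < ε.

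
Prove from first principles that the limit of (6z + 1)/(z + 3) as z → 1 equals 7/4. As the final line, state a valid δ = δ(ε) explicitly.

Suppose ε > 0. We want δ > 0 with 0 < |z − 1| < δ ⇒ |(6z + 1)/(z + 3) − (7/4)| < ε.
Combining over a common denominator, (6z + 1)/(z + 3) − (7/4) = [(6z + 1)·4 − 7·(z + 3)] / [4·(z + 3)] = 17(z − 1) / (4(z + 3)).
So |(6z + 1)/(z + 3) − (7/4)| = 17|z − 1| / (4·|z + 3|).
Restrict δ ≤ 2. Then |z − 1| < 2 gives |z + 3| = |(z − 1) + 4| ≥ 4 − 2 = 2.
Hence |(6z + 1)/(z + 3) − (7/4)| < 17|z − 1|/(4·2) = (17/8)|z − 1|, which is < ε once |z − 1| < (8/17)ε.
Take δ = min(2, (8/17)ε). Then 0 < |z − 1| < δ forces both bounds, so |(6z + 1)/(z + 3) − (7/4)| < ε.

δ = min(2, (8/17)ε)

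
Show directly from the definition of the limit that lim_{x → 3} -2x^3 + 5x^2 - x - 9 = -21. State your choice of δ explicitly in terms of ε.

δ = min(1, ε/40)

Suppose ε > 0. We want δ > 0 such that 0 < |x − 3| < δ implies |(-2x^3 + 5x^2 - x - 9) + 21| < ε.
(-2x^3 + 5x^2 - x - 9) + 21 = -2x^3 + 5x^2 - x + 12 = (x − 3)(-2x^2 - x - 4).
So |(-2x^3 + 5x^2 - x - 9) + 21| = |x − 3|·|-2x^2 - x - 4|.
Assume first that |x − 3| < 1, so |x| < 4. Then |-2x^2 - x - 4| ≤ 2·4^2 + 4 + 4 = 40.
Hence |(-2x^3 + 5x^2 - x - 9) + 21| ≤ 40|x − 3| < ε provided |x − 3| < ε/40.
Choosing δ = min(1, ε/40) ensures both conditions, hence |(-2x^3 + 5x^2 - x - 9) + 21| < ε.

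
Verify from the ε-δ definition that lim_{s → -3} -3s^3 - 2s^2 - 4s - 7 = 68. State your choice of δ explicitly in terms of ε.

δ = min(1, ε/101)

Let ε > 0. We want δ > 0 such that 0 < |s + 3| < δ implies |(-3s^3 - 2s^2 - 4s - 7) − 68| < ε.
(-3s^3 - 2s^2 - 4s - 7) − 68 = -3s^3 - 2s^2 - 4s - 75 = (s + 3)(-3s^2 + 7s - 25).
So |(-3s^3 - 2s^2 - 4s - 7) − 68| = |s + 3|·|-3s^2 + 7s - 25|.
Assume first that |s + 3| < 1, so |s| < 4. Then |-3s^2 + 7s - 25| ≤ 3·4^2 + 7·4 + 25 = 101.
Hence |(-3s^3 - 2s^2 - 4s - 7) − 68| ≤ 101|s + 3| < ε provided |s + 3| < ε/101.
Take δ = min(1, ε/101). Then 0 < |s + 3| < δ gives both |s + 3| < 1 and |s + 3| < ε/101, so |(-3s^3 - 2s^2 - 4s - 7) − 68| < ε.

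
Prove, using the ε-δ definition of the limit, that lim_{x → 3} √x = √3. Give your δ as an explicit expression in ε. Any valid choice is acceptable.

Let ε > 0. We want δ > 0 such that 0 < |x − 3| < δ implies |√x − √3| < ε.
Multiplying by the conjugate, |√x − √3| = |x − 3|/(√x + √3).
Restrict δ ≤ 3 so that |x − 3| < 3 forces x > 0, and then √x + √3 > √3.
Hence |√x − √3| < |x − 3|/√3, which is < ε once |x − 3| < √3·ε.
Take δ = min(3, √3·ε). If 0 < |x − 3| < δ then x > 0 and |√x − √3| < |x − 3|/√3 < ε.

δ = min(3, √3·ε)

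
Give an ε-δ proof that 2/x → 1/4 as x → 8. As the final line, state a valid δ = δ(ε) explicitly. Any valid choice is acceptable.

Let ε > 0 be given. We seek δ > 0 such that 0 < |x − 8| < δ implies |2/x − (1/4)| < ε.
|2/x − (1/4)| = 2·|8 − x|/(8·|x|) = 2|x − 8|/(8|x|).
Restrict δ ≤ 4. Then |x − 8| < 4 gives |x| > 4, so 8|x| > 32.
Then |2/x − (1/4)| < 2|x − 8|/32, which is < ε when |x − 8| < 16ε.
Take δ = min(4, 16ε). Then 0 < |x − 8| < δ gives both |x − 8| < 4 and |x − 8| < 16ε, so |2/x − (1/4)| < ε.

δ = min(4, 16ε)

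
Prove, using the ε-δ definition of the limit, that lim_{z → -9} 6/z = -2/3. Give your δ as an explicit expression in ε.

δ = min(9/2, (27/4)ε)

Let ε > 0 be given. We seek δ > 0 such that 0 < |z + 9| < δ implies |6/z + 2/3| < ε.
|6/z + 2/3| = 6·|-9 − z|/(9·|z|) = 6|z + 9|/(9|z|).
Require δ ≤ 9/2 so that |z| > 9 − 9/2 = 9/2, hence 9|z| > 81/2.
Then |6/z + 2/3| < 6|z + 9|/(81/2), which is < ε when |z + 9| < (27/4)ε.
Take δ = min(9/2, (27/4)ε). Then 0 < |z + 9| < δ gives both |z + 9| < 9/2 and |z + 9| < (27/4)ε, so |6/z + 2/3| < ε.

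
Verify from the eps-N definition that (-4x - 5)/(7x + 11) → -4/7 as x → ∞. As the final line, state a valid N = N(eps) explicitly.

N = (9/49)/eps

Suppose eps > 0. We seek N > 0 such that x > N implies |(-4x - 5)/(7x + 11) + 4/7| < eps.
(-4x - 5)/(7x + 11) + 4/7 = (7(-4x - 5) − (-4)(7x + 11)) / (7(7x + 11)) = 9/(7(7x + 11)).
For x > 0 we have 7x + 11 > 7x, so |(-4x - 5)/(7x + 11) + 4/7| = 9/(7(7x + 11)) < 9/(7·7x) = (9/49)/x.
Thus |(-4x - 5)/(7x + 11) + 4/7| < eps whenever x > (9/49)/eps.
Take N = (9/49)/eps. If x > N then |(-4x - 5)/(7x + 11) + 4/7| < (9/49)/x < eps.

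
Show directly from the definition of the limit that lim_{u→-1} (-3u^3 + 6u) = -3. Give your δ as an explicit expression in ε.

Let ε > 0 be given. We want δ > 0 such that 0 < |u + 1| < δ implies |(-3u^3 + 6u) + 3| < ε.
(-3u^3 + 6u) + 3 = -3u^3 + 6u + 3 = (u + 1)(-3u^2 + 3u + 3).
So |(-3u^3 + 6u) + 3| = |u + 1|·|-3u^2 + 3u + 3|.
Require δ ≤ 1. Then |u + 1| < 1 gives |u| < 2, and by the triangle inequality |-3u^2 + 3u + 3| ≤ 3·2^2 + 3·2 + 3 = 21.
Hence |(-3u^3 + 6u) + 3| ≤ 21|u + 1| < ε provided |u + 1| < ε/21.
Take δ = min(1, ε/21). Then 0 < |u + 1| < δ gives both |u + 1| < 1 and |u + 1| < ε/21, so |(-3u^3 + 6u) + 3| < ε.

δ = min(1, ε/21)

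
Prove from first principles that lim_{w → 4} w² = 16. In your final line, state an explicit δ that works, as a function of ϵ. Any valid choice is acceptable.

Suppose ϵ > 0. We seek δ > 0 with 0 < |w − 4| < δ ⇒ |w² − 16| < ϵ.
Factor: w² − 16 = (w − 4)(w + 4), so |w² − 16| = |w − 4|·|w + 4|.
Impose δ ≤ 1 so that |w| < 5; then |w + 4| ≤ 9.
Hence |w² − 16| ≤ 9|w − 4|, which is < ϵ once |w − 4| < ϵ/9.
Take δ = min(1, ϵ/9). If 0 < |w − 4| < δ then both bounds hold and |w² − 16| ≤ 9|w − 4| < 9·(ϵ/9) = ϵ.

δ = min(1, ϵ/9)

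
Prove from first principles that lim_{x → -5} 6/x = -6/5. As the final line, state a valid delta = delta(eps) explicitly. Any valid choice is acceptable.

delta = min(5/2, (25/12)eps)

Suppose eps > 0. We seek delta > 0 such that 0 < |x + 5| < delta implies |6/x + 6/5| < eps.
|6/x + 6/5| = 6·|-5 − x|/(5·|x|) = 6|x + 5|/(5|x|).
Require delta ≤ 5/2 so that |x| > 5 − 5/2 = 5/2, hence 5|x| > 25/2.
Then |6/x + 6/5| < 6|x + 5|/(25/2), which is < eps when |x + 5| < (25/12)eps.
Take delta = min(5/2, (25/12)eps). Then 0 < |x + 5| < delta gives both |x + 5| < 5/2 and |x + 5| < (25/12)eps, so |6/x + 6/5| < eps.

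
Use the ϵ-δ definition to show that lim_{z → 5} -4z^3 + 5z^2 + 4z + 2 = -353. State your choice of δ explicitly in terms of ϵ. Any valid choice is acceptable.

Suppose ϵ > 0. We want δ > 0 such that 0 < |z − 5| < δ implies |(-4z^3 + 5z^2 + 4z + 2) + 353| < ϵ.
(-4z^3 + 5z^2 + 4z + 2) + 353 = -4z^3 + 5z^2 + 4z + 355 = (z − 5)(-4z^2 - 15z - 71).
So |(-4z^3 + 5z^2 + 4z + 2) + 353| = |z − 5|·|-4z^2 - 15z - 71|.
Assume first that |z − 5| < 2, so |z| < 7. Then |-4z^2 - 15z - 71| ≤ 4·7^2 + 15·7 + 71 = 372.
Hence |(-4z^3 + 5z^2 + 4z + 2) + 353| ≤ 372|z − 5| < ϵ provided |z − 5| < ϵ/372.
Take δ = min(2, ϵ/372). Then 0 < |z − 5| < δ gives both |z − 5| < 2 and |z − 5| < ϵ/372, so |(-4z^3 + 5z^2 + 4z + 2) + 353| < ϵ.

δ = min(2, ϵ/372)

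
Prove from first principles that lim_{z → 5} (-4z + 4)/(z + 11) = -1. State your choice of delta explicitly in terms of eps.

delta = min(8, (8/3)eps)

Fix eps > 0. We want delta > 0 with 0 < |z − 5| < delta ⇒ |(-4z + 4)/(z + 11) + 1| < eps.
Combining over a common denominator, (-4z + 4)/(z + 11) + 1 = [(-4z + 4)·16 − (-16)·(z + 11)] / [16·(z + 11)] = -48(z − 5) / (16(z + 11)).
So |(-4z + 4)/(z + 11) + 1| = 48|z − 5| / (16·|z + 11|).
Require delta ≤ 8, so |z + 11| ≥ |16| − |z − 5| > 16 − 8 = 8.
Hence |(-4z + 4)/(z + 11) + 1| < 48|z − 5|/(16·8) = (3/8)|z − 5|, which is < eps once |z − 5| < (8/3)eps.
Take delta = min(8, (8/3)eps). Then 0 < |z − 5| < delta forces both bounds, so |(-4z + 4)/(z + 11) + 1| < eps.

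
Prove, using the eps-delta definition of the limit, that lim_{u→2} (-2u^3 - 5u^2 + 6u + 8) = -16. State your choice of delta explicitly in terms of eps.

Let eps > 0. We want delta > 0 such that 0 < |u − 2| < delta implies |(-2u^3 - 5u^2 + 6u + 8) + 16| < eps.
(-2u^3 - 5u^2 + 6u + 8) + 16 = -2u^3 - 5u^2 + 6u + 24 = (u − 2)(-2u^2 - 9u - 12).
So |(-2u^3 - 5u^2 + 6u + 8) + 16| = |u − 2|·|-2u^2 - 9u - 12|.
Assume first that |u − 2| < 1, so |u| < 3. Then |-2u^2 - 9u - 12| ≤ 2·3^2 + 9·3 + 12 = 57.
Hence |(-2u^3 - 5u^2 + 6u + 8) + 16| ≤ 57|u − 2| < eps provided |u − 2| < eps/57.
Take delta = min(1, eps/57). Then 0 < |u − 2| < delta gives both |u − 2| < 1 and |u − 2| < eps/57, so |(-2u^3 - 5u^2 + 6u + 8) + 16| < eps.

delta = min(1, eps/57)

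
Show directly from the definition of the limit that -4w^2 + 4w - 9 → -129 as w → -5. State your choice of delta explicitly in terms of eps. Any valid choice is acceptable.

delta = min(1, eps/48)

Fix eps > 0. We want delta > 0 such that 0 < |w + 5| < delta implies |(-4w^2 + 4w - 9) + 129| < eps.
(-4w^2 + 4w - 9) + 129 = -4w^2 + 4w + 120 = (w + 5)(-4w + 24).
So |(-4w^2 + 4w - 9) + 129| = |w + 5|·|-4w + 24|.
Require delta ≤ 1. Then |w + 5| < 1 gives |w| < 6, and by the triangle inequality |-4w + 24| ≤ 4·6 + 24 = 48.
Hence |(-4w^2 + 4w - 9) + 129| ≤ 48|w + 5| < eps provided |w + 5| < eps/48.
Take delta = min(1, eps/48). Then 0 < |w + 5| < delta gives both |w + 5| < 1 and |w + 5| < eps/48, so |(-4w^2 + 4w - 9) + 129| < eps.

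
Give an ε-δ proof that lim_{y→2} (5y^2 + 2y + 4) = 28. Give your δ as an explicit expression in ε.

Suppose ε > 0. We want δ > 0 such that 0 < |y − 2| < δ implies |(5y^2 + 2y + 4) − 28| < ε.
(5y^2 + 2y + 4) − 28 = 5y^2 + 2y - 24 = (y − 2)(5y + 12).
So |(5y^2 + 2y + 4) − 28| = |y − 2|·|5y + 12|.
Require δ ≤ 2. Then |y − 2| < 2 gives |y| < 4, and by the triangle inequality |5y + 12| ≤ 5·4 + 12 = 32.
Hence |(5y^2 + 2y + 4) − 28| ≤ 32|y − 2| < ε provided |y − 2| < ε/32.
Take δ = min(2, ε/32). Then 0 < |y − 2| < δ gives both |y − 2| < 2 and |y − 2| < ε/32, so |(5y^2 + 2y + 4) − 28| < ε.

δ = min(2, ε/32)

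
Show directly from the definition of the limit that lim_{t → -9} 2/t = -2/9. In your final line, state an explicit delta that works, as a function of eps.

delta = min(9/2, (81/4)eps)

Fix eps > 0. We seek delta > 0 such that 0 < |t + 9| < delta implies |2/t + 2/9| < eps.
|2/t + 2/9| = 2·|-9 − t|/(9·|t|) = 2|t + 9|/(9|t|).
Require delta ≤ 9/2 so that |t| > 9 − 9/2 = 9/2, hence 9|t| > 81/2.
Then |2/t + 2/9| < 2|t + 9|/(81/2), which is < eps when |t + 9| < (81/4)eps.
Take delta = min(9/2, (81/4)eps). Then 0 < |t + 9| < delta gives both |t + 9| < 9/2 and |t + 9| < (81/4)eps, so |2/t + 2/9| < eps.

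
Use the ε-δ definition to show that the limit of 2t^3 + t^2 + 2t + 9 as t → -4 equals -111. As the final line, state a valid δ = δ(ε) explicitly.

δ = min(1, ε/115)

Let ε > 0. We want δ > 0 such that 0 < |t + 4| < δ implies |(2t^3 + t^2 + 2t + 9) + 111| < ε.
(2t^3 + t^2 + 2t + 9) + 111 = 2t^3 + t^2 + 2t + 120 = (t + 4)(2t^2 - 7t + 30).
So |(2t^3 + t^2 + 2t + 9) + 111| = |t + 4|·|2t^2 - 7t + 30|.
Assume first that |t + 4| < 1, so |t| < 5. Then |2t^2 - 7t + 30| ≤ 2·5^2 + 7·5 + 30 = 115.
Hence |(2t^3 + t^2 + 2t + 9) + 111| ≤ 115|t + 4| < ε provided |t + 4| < ε/115.
Take δ = min(1, ε/115). Then 0 < |t + 4| < δ gives both |t + 4| < 1 and |t + 4| < ε/115, so |(2t^3 + t^2 + 2t + 9) + 111| < ε.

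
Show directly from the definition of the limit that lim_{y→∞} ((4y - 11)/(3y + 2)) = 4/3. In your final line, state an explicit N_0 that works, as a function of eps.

Suppose eps > 0. We seek N_0 > 0 such that y > N_0 implies |(4y - 11)/(3y + 2) − (4/3)| < eps.
(4y - 11)/(3y + 2) − (4/3) = (3(4y - 11) − 4(3y + 2)) / (3(3y + 2)) = -41/(3(3y + 2)).
For y > 0 we have 3y + 2 > 3y, so |(4y - 11)/(3y + 2) − (4/3)| = 41/(3(3y + 2)) < 41/(3·3y) = (41/9)/y.
Thus |(4y - 11)/(3y + 2) − (4/3)| < eps whenever y > (41/9)/eps.
Take N_0 = (41/9)/eps. If y > N_0 then |(4y - 11)/(3y + 2) − (4/3)| < (41/9)/y < eps.

N_0 = (41/9)/eps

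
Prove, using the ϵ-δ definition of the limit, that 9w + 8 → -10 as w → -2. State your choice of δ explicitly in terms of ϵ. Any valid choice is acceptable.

δ = ϵ/9

Suppose ϵ > 0. We need δ > 0 so that 0 < |w + 2| < δ implies |(9w + 8) + 10| < ϵ.
|(9w + 8) + 10| = |9w + 18| = 9|w + 2|.
So 9|w + 2| < ϵ exactly when |w + 2| < ϵ/9.
Choosing δ = ϵ/9 gives |(9w + 8) + 10| = 9|w + 2| < ϵ whenever |w + 2| < δ.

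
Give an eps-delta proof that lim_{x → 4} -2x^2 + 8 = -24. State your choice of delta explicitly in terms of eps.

Suppose eps > 0. We want delta > 0 such that 0 < |x − 4| < delta implies |(-2x^2 + 8) + 24| < eps.
(-2x^2 + 8) + 24 = -2x^2 + 32 = (x − 4)(-2x - 8).
So |(-2x^2 + 8) + 24| = |x − 4|·|-2x - 8|.
Require delta ≤ 1. Then |x − 4| < 1 gives |x| < 5, and by the triangle inequality |-2x - 8| ≤ 2·5 + 8 = 18.
Hence |(-2x^2 + 8) + 24| ≤ 18|x − 4| < eps provided |x − 4| < eps/18.
Take delta = min(1, eps/18). Then 0 < |x − 4| < delta gives both |x − 4| < 1 and |x − 4| < eps/18, so |(-2x^2 + 8) + 24| < eps.

delta = min(1, eps/18)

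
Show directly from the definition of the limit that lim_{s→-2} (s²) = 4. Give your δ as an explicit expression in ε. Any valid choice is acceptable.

δ = min(2, ε/6)

Let ε > 0. We seek δ > 0 with 0 < |s + 2| < δ ⇒ |s² − 4| < ε.
Factor: s² − 4 = (s + 2)(s - 2), so |s² − 4| = |s + 2|·|s - 2|.
Impose δ ≤ 2 so that |s| < 4; then |s - 2| ≤ 6.
Hence |s² − 4| ≤ 6|s + 2|, which is < ε once |s + 2| < ε/6.
Take δ = min(2, ε/6). If 0 < |s + 2| < δ then both bounds hold and |s² − 4| ≤ 6|s + 2| < 6·(ε/6) = ε.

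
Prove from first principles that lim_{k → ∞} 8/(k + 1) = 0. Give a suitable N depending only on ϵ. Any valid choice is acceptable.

Fix ϵ > 0. For k ≥ 1, |8/(k + 1) − 0| = 8/(k + 1) ≤ 8/k.
We need 8/k < ϵ, i.e. k > 8/ϵ.
Take N = 8/ϵ. If k > N then |8/(k + 1)| ≤ 8/k < ϵ.

N = 8/ϵ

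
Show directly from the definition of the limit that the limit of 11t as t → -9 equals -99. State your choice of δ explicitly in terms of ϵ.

δ = ϵ/11

Suppose ϵ > 0. We need δ > 0 so that 0 < |t + 9| < δ implies |(11t) + 99| < ϵ.
Since (11t) + 99 = 11(t + 9), we have |(11t) + 99| = 11|t + 9|.
So 11|t + 9| < ϵ exactly when |t + 9| < ϵ/11.
Take δ = ϵ/11. If 0 < |t + 9| < δ then |(11t) + 99| = 11|t + 9| < 11·(ϵ/11) = ϵ.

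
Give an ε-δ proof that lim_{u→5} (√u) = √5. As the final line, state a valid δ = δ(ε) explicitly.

δ = min(5, √5·ε)

Suppose ε > 0. We want δ > 0 such that 0 < |u − 5| < δ implies |√u − √5| < ε.
Rationalise: √u − √5 = (u − 5)/(√u + √5), so |√u − √5| = |u − 5|/(√u + √5).
Restrict δ ≤ 5 so that |u − 5| < 5 forces u > 0, and then √u + √5 > √5.
Hence |√u − √5| < |u − 5|/√5, which is < ε once |u − 5| < √5·ε.
Take δ = min(5, √5·ε). If 0 < |u − 5| < δ then u > 0 and |√u − √5| < |u − 5|/√5 < ε.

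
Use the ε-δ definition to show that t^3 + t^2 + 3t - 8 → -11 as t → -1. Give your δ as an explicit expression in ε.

Fix ε > 0. We want δ > 0 such that 0 < |t + 1| < δ implies |(t^3 + t^2 + 3t - 8) + 11| < ε.
(t^3 + t^2 + 3t - 8) + 11 = t^3 + t^2 + 3t + 3 = (t + 1)(t^2 + 3).
So |(t^3 + t^2 + 3t - 8) + 11| = |t + 1|·|t^2 + 3|.
Assume first that |t + 1| < 1, so |t| < 2. Then |t^2 + 3| ≤ 2^2 + 3 = 7.
Hence |(t^3 + t^2 + 3t - 8) + 11| ≤ 7|t + 1| < ε provided |t + 1| < ε/7.
Choosing δ = min(1, ε/7) ensures both conditions, hence |(t^3 + t^2 + 3t - 8) + 11| < ε.

δ = min(1, ε/7)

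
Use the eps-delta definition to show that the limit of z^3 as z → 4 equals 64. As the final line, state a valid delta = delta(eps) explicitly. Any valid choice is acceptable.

delta = min(1, eps/61)

Let eps > 0 be given. We seek delta > 0 with 0 < |z − 4| < delta ⇒ |z^3 − 64| < eps.
Factor: z^3 − 64 = (z − 4)(z^2 + 4z + 16), so |z^3 − 64| = |z − 4|·|z^2 + 4z + 16|.
Impose delta ≤ 1 so that |z| < 5; then |z^2 + 4z + 16| ≤ 61.
Hence |z^3 − 64| ≤ 61|z − 4|, which is < eps once |z − 4| < eps/61.
Take delta = min(1, eps/61). If 0 < |z − 4| < delta then both bounds hold and |z^3 − 64| ≤ 61|z − 4| < 61·(eps/61) = eps.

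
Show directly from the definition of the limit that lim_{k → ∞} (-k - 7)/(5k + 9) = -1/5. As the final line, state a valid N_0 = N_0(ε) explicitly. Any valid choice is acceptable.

N_0 = (26/25)/ε

Let ε > 0. For k ≥ 1, |(-k - 7)/(5k + 9) + 1/5| = |-26|/(5(5k + 9)) = 26/(5(5k + 9)).
Since 5k + 9 ≥ 5k for k ≥ 1, this is ≤ 26/(5·5k) = (26/25)/k.
So |(-k - 7)/(5k + 9) + 1/5| < ε whenever k > (26/25)/ε.
Take N_0 = (26/25)/ε. If k > N_0 then |(-k - 7)/(5k + 9) + 1/5| ≤ (26/25)/k < ε.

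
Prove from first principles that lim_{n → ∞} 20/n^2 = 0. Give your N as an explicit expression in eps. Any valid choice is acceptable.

Let eps > 0. For n ≥ 1, |20/n^2 − 0| = 20/n^2.
20/n^2 < eps ⇔ n^2 > 20/eps ⇔ n > (20/eps)^{1/2}.
Take N = (20/eps)^{1/2}. Then n > N implies 20/n^2 < eps.

N = (20/eps)^{1/2}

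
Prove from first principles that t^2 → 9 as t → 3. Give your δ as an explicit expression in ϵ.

δ = min(1, ϵ/7)

Suppose ϵ > 0. We seek δ > 0 with 0 < |t − 3| < δ ⇒ |t^2 − 9| < ϵ.
Factor: t^2 − 9 = (t − 3)(t + 3), so |t^2 − 9| = |t − 3|·|t + 3|.
Restrict δ ≤ 1. Then |t − 3| < 1 gives |t| < 4, so by the triangle inequality |t + 3| ≤ 4 + 3 = 7.
Hence |t^2 − 9| ≤ 7|t − 3|, which is < ϵ once |t − 3| < ϵ/7.
Take δ = min(1, ϵ/7). If 0 < |t − 3| < δ then both bounds hold and |t^2 − 9| ≤ 7|t − 3| < 7·(ϵ/7) = ϵ.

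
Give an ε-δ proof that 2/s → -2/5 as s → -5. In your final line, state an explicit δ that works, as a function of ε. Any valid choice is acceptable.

Fix ε > 0. We seek δ > 0 such that 0 < |s + 5| < δ implies |2/s + 2/5| < ε.
|2/s + 2/5| = 2·|-5 − s|/(5·|s|) = 2|s + 5|/(5|s|).
Require δ ≤ 5/2 so that |s| > 5 − 5/2 = 5/2, hence 5|s| > 25/2.
Then |2/s + 2/5| < 2|s + 5|/(25/2), which is < ε when |s + 5| < (25/4)ε.
Take δ = min(5/2, (25/4)ε). Then 0 < |s + 5| < δ gives both |s + 5| < 5/2 and |s + 5| < (25/4)ε, so |2/s + 2/5| < ε.

δ = min(5/2, (25/4)ε)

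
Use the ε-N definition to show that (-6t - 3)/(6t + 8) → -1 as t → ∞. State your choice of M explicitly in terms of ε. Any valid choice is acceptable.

Let ε > 0. We seek M > 0 such that t > M implies |(-6t - 3)/(6t + 8) + 1| < ε.
(-6t - 3)/(6t + 8) + 1 = (6(-6t - 3) − (-6)(6t + 8)) / (6(6t + 8)) = 30/(6(6t + 8)).
For t > 0 we have 6t + 8 > 6t, so |(-6t - 3)/(6t + 8) + 1| = 30/(6(6t + 8)) < 30/(6·6t) = (5/6)/t.
Thus |(-6t - 3)/(6t + 8) + 1| < ε whenever t > (5/6)/ε.
Take M = (5/6)/ε. If t > M then |(-6t - 3)/(6t + 8) + 1| < (5/6)/t < ε.

M = (5/6)/ε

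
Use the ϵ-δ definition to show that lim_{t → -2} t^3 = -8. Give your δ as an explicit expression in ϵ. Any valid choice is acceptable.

Fix ϵ > 0. We seek δ > 0 with 0 < |t + 2| < δ ⇒ |t^3 + 8| < ϵ.
Factor: t^3 + 8 = (t + 2)(t^2 - 2t + 4), so |t^3 + 8| = |t + 2|·|t^2 - 2t + 4|.
Restrict δ ≤ 1. Then |t + 2| < 1 gives |t| < 3, so by the triangle inequality |t^2 - 2t + 4| ≤ 3^2 + 2·3 + 4 = 19.
Hence |t^3 + 8| ≤ 19|t + 2|, which is < ϵ once |t + 2| < ϵ/19.
Take δ = min(1, ϵ/19). If 0 < |t + 2| < δ then both bounds hold and |t^3 + 8| ≤ 19|t + 2| < 19·(ϵ/19) = ϵ.

δ = min(1, ϵ/19)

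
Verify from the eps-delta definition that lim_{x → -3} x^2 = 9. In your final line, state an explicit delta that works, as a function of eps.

Suppose eps > 0. We seek delta > 0 with 0 < |x + 3| < delta ⇒ |x^2 − 9| < eps.
Factor: x^2 − 9 = (x + 3)(x - 3), so |x^2 − 9| = |x + 3|·|x - 3|.
Impose delta ≤ 1 so that |x| < 4; then |x - 3| ≤ 7.
Hence |x^2 − 9| ≤ 7|x + 3|, which is < eps once |x + 3| < eps/7.
Take delta = min(1, eps/7). If 0 < |x + 3| < delta then both bounds hold and |x^2 − 9| ≤ 7|x + 3| < 7·(eps/7) = eps.

delta = min(1, eps/7)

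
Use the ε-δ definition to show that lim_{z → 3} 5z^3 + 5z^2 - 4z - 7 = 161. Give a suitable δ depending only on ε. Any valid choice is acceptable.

Fix ε > 0. We want δ > 0 such that 0 < |z − 3| < δ implies |(5z^3 + 5z^2 - 4z - 7) − 161| < ε.
(5z^3 + 5z^2 - 4z - 7) − 161 = 5z^3 + 5z^2 - 4z - 168 = (z − 3)(5z^2 + 20z + 56).
So |(5z^3 + 5z^2 - 4z - 7) − 161| = |z − 3|·|5z^2 + 20z + 56|.
Require δ ≤ 1. Then |z − 3| < 1 gives |z| < 4, and by the triangle inequality |5z^2 + 20z + 56| ≤ 5·4^2 + 20·4 + 56 = 216.
Hence |(5z^3 + 5z^2 - 4z - 7) − 161| ≤ 216|z − 3| < ε provided |z − 3| < ε/216.
Take δ = min(1, ε/216). Then 0 < |z − 3| < δ gives both |z − 3| < 1 and |z − 3| < ε/216, so |(5z^3 + 5z^2 - 4z - 7) − 161| < ε.

δ = min(1, ε/216)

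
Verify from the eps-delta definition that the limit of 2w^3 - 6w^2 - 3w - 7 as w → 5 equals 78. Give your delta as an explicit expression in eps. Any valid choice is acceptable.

delta = min(1, eps/113)

Fix eps > 0. We want delta > 0 such that 0 < |w − 5| < delta implies |(2w^3 - 6w^2 - 3w - 7) − 78| < eps.
(2w^3 - 6w^2 - 3w - 7) − 78 = 2w^3 - 6w^2 - 3w - 85 = (w − 5)(2w^2 + 4w + 17).
So |(2w^3 - 6w^2 - 3w - 7) − 78| = |w − 5|·|2w^2 + 4w + 17|.
Assume first that |w − 5| < 1, so |w| < 6. Then |2w^2 + 4w + 17| ≤ 2·6^2 + 4·6 + 17 = 113.
Hence |(2w^3 - 6w^2 - 3w - 7) − 78| ≤ 113|w − 5| < eps provided |w − 5| < eps/113.
Take delta = min(1, eps/113). Then 0 < |w − 5| < delta gives both |w − 5| < 1 and |w − 5| < eps/113, so |(2w^3 - 6w^2 - 3w - 7) − 78| < eps.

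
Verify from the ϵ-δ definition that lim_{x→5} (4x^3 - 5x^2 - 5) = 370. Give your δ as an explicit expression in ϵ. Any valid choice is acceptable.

δ = min(1, ϵ/309)

Let ϵ > 0. We want δ > 0 such that 0 < |x − 5| < δ implies |(4x^3 - 5x^2 - 5) − 370| < ϵ.
(4x^3 - 5x^2 - 5) − 370 = 4x^3 - 5x^2 - 375 = (x − 5)(4x^2 + 15x + 75).
So |(4x^3 - 5x^2 - 5) − 370| = |x − 5|·|4x^2 + 15x + 75|.
Require δ ≤ 1. Then |x − 5| < 1 gives |x| < 6, and by the triangle inequality |4x^2 + 15x + 75| ≤ 4·6^2 + 15·6 + 75 = 309.
Hence |(4x^3 - 5x^2 - 5) − 370| ≤ 309|x − 5| < ϵ provided |x − 5| < ϵ/309.
Choosing δ = min(1, ϵ/309) ensures both conditions, hence |(4x^3 - 5x^2 - 5) − 370| < ϵ.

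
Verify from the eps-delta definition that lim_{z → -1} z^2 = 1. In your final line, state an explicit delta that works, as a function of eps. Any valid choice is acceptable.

Let eps > 0 be given. We seek delta > 0 with 0 < |z + 1| < delta ⇒ |z^2 − 1| < eps.
Factor: z^2 − 1 = (z + 1)(z - 1), so |z^2 − 1| = |z + 1|·|z - 1|.
Impose delta ≤ 2 so that |z| < 3; then |z - 1| ≤ 4.
Hence |z^2 − 1| ≤ 4|z + 1|, which is < eps once |z + 1| < eps/4.
Take delta = min(2, eps/4). If 0 < |z + 1| < delta then both bounds hold and |z^2 − 1| ≤ 4|z + 1| < 4·(eps/4) = eps.

delta = min(2, eps/4)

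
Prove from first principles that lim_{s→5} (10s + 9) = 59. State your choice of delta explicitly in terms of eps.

Suppose eps > 0. We need delta > 0 so that 0 < |s − 5| < delta implies |(10s + 9) − 59| < eps.
Since (10s + 9) − 59 = 10(s − 5), we have |(10s + 9) − 59| = 10|s − 5|.
So 10|s − 5| < eps exactly when |s − 5| < eps/10.
Choosing delta = eps/10 gives |(10s + 9) − 59| = 10|s − 5| < eps whenever |s − 5| < delta.

delta = eps/10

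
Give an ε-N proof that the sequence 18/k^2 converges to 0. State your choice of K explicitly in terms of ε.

K = (18/ε)^{1/2}

Fix ε > 0. For k ≥ 1, |18/k^2 − 0| = 18/k^2.
18/k^2 < ε ⇔ k^2 > 18/ε ⇔ k > (18/ε)^{1/2}.
Take K = (18/ε)^{1/2}. Then k > K implies 18/k^2 < ε.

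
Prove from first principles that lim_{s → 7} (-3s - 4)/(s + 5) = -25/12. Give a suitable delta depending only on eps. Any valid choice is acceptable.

Let eps > 0 be given. We want delta > 0 with 0 < |s − 7| < delta ⇒ |(-3s - 4)/(s + 5) + 25/12| < eps.
Combining over a common denominator, (-3s - 4)/(s + 5) + 25/12 = [(-3s - 4)·12 − (-25)·(s + 5)] / [12·(s + 5)] = -11(s − 7) / (12(s + 5)).
So |(-3s - 4)/(s + 5) + 25/12| = 11|s − 7| / (12·|s + 5|).
Restrict delta ≤ 6. Then |s − 7| < 6 gives |s + 5| = |(s − 7) + 12| ≥ 12 − 6 = 6.
Hence |(-3s - 4)/(s + 5) + 25/12| < 11|s − 7|/(12·6) = (11/72)|s − 7|, which is < eps once |s − 7| < (72/11)eps.
Take delta = min(6, (72/11)eps). Then 0 < |s − 7| < delta forces both bounds, so |(-3s - 4)/(s + 5) + 25/12| < eps.

delta = min(6, (72/11)eps)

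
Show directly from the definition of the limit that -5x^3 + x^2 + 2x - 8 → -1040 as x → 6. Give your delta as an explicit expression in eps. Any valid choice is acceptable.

Let eps > 0 be given. We want delta > 0 such that 0 < |x − 6| < delta implies |(-5x^3 + x^2 + 2x - 8) + 1040| < eps.
(-5x^3 + x^2 + 2x - 8) + 1040 = -5x^3 + x^2 + 2x + 1032 = (x − 6)(-5x^2 - 29x - 172).
So |(-5x^3 + x^2 + 2x - 8) + 1040| = |x − 6|·|-5x^2 - 29x - 172|.
Assume first that |x − 6| < 1, so |x| < 7. Then |-5x^2 - 29x - 172| ≤ 5·7^2 + 29·7 + 172 = 620.
Hence |(-5x^3 + x^2 + 2x - 8) + 1040| ≤ 620|x − 6| < eps provided |x − 6| < eps/620.
Choosing delta = min(1, eps/620) ensures both conditions, hence |(-5x^3 + x^2 + 2x - 8) + 1040| < eps.

delta = min(1, eps/620)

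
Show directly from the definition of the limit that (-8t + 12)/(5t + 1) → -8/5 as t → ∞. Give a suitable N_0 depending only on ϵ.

Let ϵ > 0. We seek N_0 > 0 such that t > N_0 implies |(-8t + 12)/(5t + 1) + 8/5| < ϵ.
(-8t + 12)/(5t + 1) + 8/5 = (5(-8t + 12) − (-8)(5t + 1)) / (5(5t + 1)) = 68/(5(5t + 1)).
For t > 0 we have 5t + 1 > 5t, so |(-8t + 12)/(5t + 1) + 8/5| = 68/(5(5t + 1)) < 68/(5·5t) = (68/25)/t.
Thus |(-8t + 12)/(5t + 1) + 8/5| < ϵ whenever t > (68/25)/ϵ.
Take N_0 = (68/25)/ϵ. If t > N_0 then |(-8t + 12)/(5t + 1) + 8/5| < (68/25)/t < ϵ.

N_0 = (68/25)/ϵ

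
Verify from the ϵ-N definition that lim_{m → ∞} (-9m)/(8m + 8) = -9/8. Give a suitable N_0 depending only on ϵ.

N_0 = (9/8)/ϵ

Let ϵ > 0 be given. For m ≥ 1, |(-9m)/(8m + 8) + 9/8| = |72|/(8(8m + 8)) = 72/(8(8m + 8)).
Since 8m + 8 ≥ 8m for m ≥ 1, this is ≤ 72/(8·8m) = (9/8)/m.
So |(-9m)/(8m + 8) + 9/8| < ϵ whenever m > (9/8)/ϵ.
Take N_0 = (9/8)/ϵ. If m > N_0 then |(-9m)/(8m + 8) + 9/8| ≤ (9/8)/m < ϵ.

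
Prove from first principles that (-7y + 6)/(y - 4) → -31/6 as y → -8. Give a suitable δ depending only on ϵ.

Let ϵ > 0 be given. We want δ > 0 with 0 < |y + 8| < δ ⇒ |(-7y + 6)/(y - 4) + 31/6| < ϵ.
Combining over a common denominator, (-7y + 6)/(y - 4) + 31/6 = [(-7y + 6)·(-12) − 62·(y - 4)] / [(-12)·(y - 4)] = 22(y + 8) / ((-12)(y - 4)).
So |(-7y + 6)/(y - 4) + 31/6| = 22|y + 8| / (12·|y − 4|).
Restrict δ ≤ 6. Then |y + 8| < 6 gives |y − 4| = |(y + 8) + (-12)| ≥ 12 − 6 = 6.
Hence |(-7y + 6)/(y - 4) + 31/6| < 22|y + 8|/(12·6) = (11/36)|y + 8|, which is < ϵ once |y + 8| < (36/11)ϵ.
Take δ = min(6, (36/11)ϵ). Then 0 < |y + 8| < δ forces both bounds, so |(-7y + 6)/(y - 4) + 31/6| < ϵ.

δ = min(6, (36/11)ϵ)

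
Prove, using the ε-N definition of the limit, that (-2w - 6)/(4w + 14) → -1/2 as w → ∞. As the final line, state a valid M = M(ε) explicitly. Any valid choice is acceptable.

M = (1/4)/ε

Suppose ε > 0. We seek M > 0 such that w > M implies |(-2w - 6)/(4w + 14) + 1/2| < ε.
(-2w - 6)/(4w + 14) + 1/2 = (4(-2w - 6) − (-2)(4w + 14)) / (4(4w + 14)) = 4/(4(4w + 14)).
For w > 0 we have 4w + 14 > 4w, so |(-2w - 6)/(4w + 14) + 1/2| = 4/(4(4w + 14)) < 4/(4·4w) = (1/4)/w.
Thus |(-2w - 6)/(4w + 14) + 1/2| < ε whenever w > (1/4)/ε.
Take M = (1/4)/ε. If w > M then |(-2w - 6)/(4w + 14) + 1/2| < (1/4)/w < ε.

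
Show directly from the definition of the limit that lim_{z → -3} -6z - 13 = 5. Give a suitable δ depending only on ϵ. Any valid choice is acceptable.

Let ϵ > 0 be given. We need δ > 0 so that 0 < |z + 3| < δ implies |(-6z - 13) − 5| < ϵ.
|(-6z - 13) − 5| = |-6z - 18| = 6|z + 3|.
So 6|z + 3| < ϵ exactly when |z + 3| < ϵ/6.
Take δ = ϵ/6. If 0 < |z + 3| < δ then |(-6z - 13) − 5| = 6|z + 3| < 6·(ϵ/6) = ϵ.

δ = ϵ/6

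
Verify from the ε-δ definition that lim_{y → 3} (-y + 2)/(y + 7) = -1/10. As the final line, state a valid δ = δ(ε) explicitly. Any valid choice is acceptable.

Let ε > 0. We want δ > 0 with 0 < |y − 3| < δ ⇒ |(-y + 2)/(y + 7) + 1/10| < ε.
Combining over a common denominator, (-y + 2)/(y + 7) + 1/10 = [(-y + 2)·10 − (-1)·(y + 7)] / [10·(y + 7)] = -9(y − 3) / (10(y + 7)).
So |(-y + 2)/(y + 7) + 1/10| = 9|y − 3| / (10·|y + 7|).
Require δ ≤ 5, so |y + 7| ≥ |10| − |y − 3| > 10 − 5 = 5.
Hence |(-y + 2)/(y + 7) + 1/10| < 9|y − 3|/(10·5) = (9/50)|y − 3|, which is < ε once |y − 3| < (50/9)ε.
Take δ = min(5, (50/9)ε). Then 0 < |y − 3| < δ forces both bounds, so |(-y + 2)/(y + 7) + 1/10| < ε.

δ = min(5, (50/9)ε)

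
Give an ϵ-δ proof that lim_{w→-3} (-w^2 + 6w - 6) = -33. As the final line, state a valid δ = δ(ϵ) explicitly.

δ = min(1, ϵ/13)

Fix ϵ > 0. We want δ > 0 such that 0 < |w + 3| < δ implies |(-w^2 + 6w - 6) + 33| < ϵ.
(-w^2 + 6w - 6) + 33 = -w^2 + 6w + 27 = (w + 3)(-w + 9).
So |(-w^2 + 6w - 6) + 33| = |w + 3|·|-w + 9|.
Assume first that |w + 3| < 1, so |w| < 4. Then |-w + 9| ≤ 4 + 9 = 13.
Hence |(-w^2 + 6w - 6) + 33| ≤ 13|w + 3| < ϵ provided |w + 3| < ϵ/13.
Choosing δ = min(1, ϵ/13) ensures both conditions, hence |(-w^2 + 6w - 6) + 33| < ϵ.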